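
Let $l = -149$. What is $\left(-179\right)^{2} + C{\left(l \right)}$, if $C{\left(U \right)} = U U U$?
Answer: $-3275908$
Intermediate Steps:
$C{\left(U \right)} = U^{3}$ ($C{\left(U \right)} = U^{2} U = U^{3}$)
$\left(-179\right)^{2} + C{\left(l \right)} = \left(-179\right)^{2} + \left(-149\right)^{3} = 32041 - 3307949 = -3275908$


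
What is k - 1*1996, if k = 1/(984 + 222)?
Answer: -2407175/1206 ≈ -1996.0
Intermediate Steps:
k = 1/1206 ≈ 0.00082919
k - 1*1996 = 1/1206 - 1*1996 = 1/1206 - 1996 = -2407175/1206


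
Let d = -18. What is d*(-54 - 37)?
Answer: 1638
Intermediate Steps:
d*(-54 - 37) = -18*(-54 - 37) = -18*(-91) = 1638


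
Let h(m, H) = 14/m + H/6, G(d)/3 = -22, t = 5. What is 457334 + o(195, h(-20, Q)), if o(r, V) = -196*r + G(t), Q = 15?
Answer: 419048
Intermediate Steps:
G(d) = -66 (G(d) = 3*(-22) = -66)
h(m, H) = 14/m + H/6 (h(m, H) = 14/m + H*(⅙) = 14/m + H/6)
o(r, V) = -66 - 196*r (o(r, V) = -196*r - 66 = -66 - 196*r)
457334 + o(195, h(-20, Q)) = 457334 + (-66 - 196*195) = 457334 + (-66 - 38220) = 457334 - 38286 = 419048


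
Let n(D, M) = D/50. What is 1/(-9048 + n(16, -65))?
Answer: -25/226192 ≈ -0.00011053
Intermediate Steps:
n(D, M) = D/50 (n(D, M) = D*(1/50) = D/50)
1/(-9048 + n(16, -65)) = 1/(-9048 + (1/50)*16) = 1/(-9048 + 8/25) = 1/(-226192/25) = -25/226192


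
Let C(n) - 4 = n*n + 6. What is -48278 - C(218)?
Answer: -95812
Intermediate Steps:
C(n) = 10 + n**2 (C(n) = 4 + (n*n + 6) = 4 + (n**2 + 6) = 4 + (6 + n**2) = 10 + n**2)
-48278 - C(218) = -48278 - (10 + 218**2) = -48278 - (10 + 47524) = -48278 - 1*47534 = -48278 - 47534 = -95812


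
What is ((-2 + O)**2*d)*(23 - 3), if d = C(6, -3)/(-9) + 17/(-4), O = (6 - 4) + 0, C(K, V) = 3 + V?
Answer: 0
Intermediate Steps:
O = 2 (O = 2 + 0 = 2)
d = -17/4 (d = (3 - 3)/(-9) + 17/(-4) = 0*(-1/9) + 17*(-1/4) = 0 - 17/4 = -17/4 ≈ -4.2500)
((-2 + O)**2*d)*(23 - 3) = ((-2 + 2)**2*(-17/4))*(23 - 3) = (0**2*(-17/4))*20 = (0*(-17/4))*20 = 0*20 = 0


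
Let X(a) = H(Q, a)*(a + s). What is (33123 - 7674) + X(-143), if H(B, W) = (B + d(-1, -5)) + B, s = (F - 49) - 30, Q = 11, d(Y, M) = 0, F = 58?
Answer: 21841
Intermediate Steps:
s = -21 (s = (58 - 49) - 30 = 9 - 30 = -21)
H(B, W) = 2*B (H(B, W) = (B + 0) + B = B + B = 2*B)
X(a) = -462 + 22*a (X(a) = (2*11)*(a - 21) = 22*(-21 + a) = -462 + 22*a)
(33123 - 7674) + X(-143) = (33123 - 7674) + (-462 + 22*(-143)) = 25449 + (-462 - 3146) = 25449 - 3608 = 21841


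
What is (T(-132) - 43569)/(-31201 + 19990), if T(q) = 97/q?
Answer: 5751205/1479852 ≈ 3.8863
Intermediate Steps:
(T(-132) - 43569)/(-31201 + 19990) = (97/(-132) - 43569)/(-31201 + 19990) = (97*(-1/132) - 43569)/(-11211) = (-97/132 - 43569)*(-1/11211) = -5751205/132*(-1/11211) = 5751205/1479852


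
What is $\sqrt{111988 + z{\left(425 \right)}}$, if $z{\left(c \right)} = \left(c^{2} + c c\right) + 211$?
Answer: $\sqrt{473449} \approx 688.08$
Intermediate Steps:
$z{\left(c \right)} = 211 + 2 c^{2}$ ($z{\left(c \right)} = \left(c^{2} + c^{2}\right) + 211 = 2 c^{2} + 211 = 211 + 2 c^{2}$)
$\sqrt{111988 + z{\left(425 \right)}} = \sqrt{111988 + \left(211 + 2 \cdot 425^{2}\right)} = \sqrt{111988 + \left(211 + 2 \cdot 180625\right)} = \sqrt{111988 + \left(211 + 361250\right)} = \sqrt{111988 + 361461} = \sqrt{473449}$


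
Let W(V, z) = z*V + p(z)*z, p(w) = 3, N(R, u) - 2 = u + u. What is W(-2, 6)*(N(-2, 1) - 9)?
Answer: -30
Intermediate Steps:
N(R, u) = 2 + 2*u (N(R, u) = 2 + (u + u) = 2 + 2*u)
W(V, z) = 3*z + V*z (W(V, z) = z*V + 3*z = V*z + 3*z = 3*z + V*z)
W(-2, 6)*(N(-2, 1) - 9) = (6*(3 - 2))*((2 + 2*1) - 9) = (6*1)*((2 + 2) - 9) = 6*(4 - 9) = 6*(-5) = -30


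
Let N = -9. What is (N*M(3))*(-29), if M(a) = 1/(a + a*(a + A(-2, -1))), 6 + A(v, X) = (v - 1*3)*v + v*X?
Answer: 87/10 ≈ 8.7000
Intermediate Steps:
A(v, X) = -6 + X*v + v*(-3 + v) (A(v, X) = -6 + ((v - 1*3)*v + v*X) = -6 + ((v - 3)*v + X*v) = -6 + ((-3 + v)*v + X*v) = -6 + (v*(-3 + v) + X*v) = -6 + (X*v + v*(-3 + v)) = -6 + X*v + v*(-3 + v))
M(a) = 1/(a + a*(6 + a)) (M(a) = 1/(a + a*(a + (-6 + (-2)**2 - 3*(-2) - 1*(-2)))) = 1/(a + a*(a + (-6 + 4 + 6 + 2))) = 1/(a + a*(a + 6)) = 1/(a + a*(6 + a)))
(N*M(3))*(-29) = -9/(3*(7 + 3))*(-29) = -3/10*(-29) = 87/10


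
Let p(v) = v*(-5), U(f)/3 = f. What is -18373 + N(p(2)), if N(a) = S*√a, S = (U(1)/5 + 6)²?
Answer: -18373 + 1089*I*√10/25 ≈ -18373.0 + 137.75*I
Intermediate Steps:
U(f) = 3*f
S = 1089/25 (S = ((3*1)/5 + 6)² = (3*(⅕) + 6)² = (⅗ + 6)² = (33/5)² = 1089/25 ≈ 43.560)
p(v) = -5*v
N(a) = 1089*√a/25
-18373 + N(p(2)) = -18373 + 1089*√(-5*2)/25 = -18373 + 1089*√(-10)/25 = -18373 + 1089*(I*√10)/25 = -18373 + 1089*I*√10/25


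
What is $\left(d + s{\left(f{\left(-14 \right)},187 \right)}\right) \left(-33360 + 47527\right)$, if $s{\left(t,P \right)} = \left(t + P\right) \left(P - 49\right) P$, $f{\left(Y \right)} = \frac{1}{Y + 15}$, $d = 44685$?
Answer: $69364649571$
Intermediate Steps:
$f{\left(Y \right)} = \frac{1}{15 + Y}$
$s{\left(t,P \right)} = P \left(-49 + P\right) \left(P + t\right)$ ($s{\left(t,P \right)} = \left(P + t\right) \left(-49 + P\right) P = \left(-49 + P\right) \left(P + t\right) P = P \left(-49 + P\right) \left(P + t\right)$)
$\left(d + s{\left(f{\left(-14 \right)},187 \right)}\right) \left(-33360 + 47527\right) = \left(44685 + 187 \left(187^{2} - 9163 - \frac{49}{15 - 14} + \frac{187}{15 - 14}\right)\right) \left(-33360 + 47527\right) = \left(44685 + 187 \left(34969 - 9163 - \frac{49}{1} + \frac{187}{1}\right)\right) 14167 = \left(44685 + 187 \left(34969 - 9163 - 49 + 187 \cdot 1\right)\right) 14167 = \left(44685 + 187 \left(34969 - 9163 - 49 + 187\right)\right) 14167 = \left(44685 + 187 \cdot 25944\right) 14167 = \left(44685 + 4851528\right) 14167 = 4896213 \cdot 14167 = 69364649571$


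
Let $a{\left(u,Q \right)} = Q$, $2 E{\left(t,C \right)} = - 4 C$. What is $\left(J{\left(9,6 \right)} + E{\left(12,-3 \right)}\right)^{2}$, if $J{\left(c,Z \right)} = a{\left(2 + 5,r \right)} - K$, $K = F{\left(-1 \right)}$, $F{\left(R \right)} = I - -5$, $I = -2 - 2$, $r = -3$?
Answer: $4$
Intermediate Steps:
$I = -4$ ($I = -2 - 2 = -4$)
$E{\left(t,C \right)} = - 2 C$ ($E{\left(t,C \right)} = \frac{\left(-4\right) C}{2} = - 2 C$)
$F{\left(R \right)} = 1$ ($F{\left(R \right)} = -4 - -5 = -4 + 5 = 1$)
$K = 1$
$J{\left(c,Z \right)} = -4$ ($J{\left(c,Z \right)} = -3 - 1 = -4$)
$\left(J{\left(9,6 \right)} + E{\left(12,-3 \right)}\right)^{2} = \left(-4 - -6\right)^{2} = \left(-4 + 6\right)^{2} = 2^{2} = 4$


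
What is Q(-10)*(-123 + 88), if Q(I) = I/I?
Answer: -35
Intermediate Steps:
Q(I) = 1
Q(-10)*(-123 + 88) = 1*(-123 + 88) = 1*(-35) = -35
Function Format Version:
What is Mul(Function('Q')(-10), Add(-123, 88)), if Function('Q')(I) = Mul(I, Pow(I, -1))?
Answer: -35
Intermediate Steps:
Function('Q')(I) = 1
Mul(Function('Q')(-10), Add(-123, 88)) = Mul(1, Add(-123, 88)) = Mul(1, -35) = -35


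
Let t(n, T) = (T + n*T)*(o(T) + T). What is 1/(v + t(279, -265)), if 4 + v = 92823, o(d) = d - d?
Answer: 1/19755819 ≈ 5.0618e-8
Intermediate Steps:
o(d) = 0
t(n, T) = T*(T + T*n) (t(n, T) = (T + n*T)*(0 + T) = (T + T*n)*T = T*(T + T*n))
v = 92819 (v = -4 + 92823 = 92819)
1/(v + t(279, -265)) = 1/(92819 + (-265)**2*(1 + 279)) = 1/(92819 + 70225*280) = 1/(92819 + 19663000) = 1/19755819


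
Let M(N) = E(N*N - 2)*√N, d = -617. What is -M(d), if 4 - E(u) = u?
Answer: 380683*I*√617 ≈ 9.456e+6*I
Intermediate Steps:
E(u) = 4 - u
M(N) = √N*(6 - N²) (M(N) = (4 - (N*N - 2))*√N = (4 - (N² - 2))*√N = (4 - (-2 + N²))*√N = (4 + (2 - N²))*√N = (6 - N²)*√N = √N*(6 - N²))
-M(d) = -√(-617)*(6 - 1*(-617)²) = -I*√617*(6 - 1*380689) = -I*√617*(6 - 380689) = -I*√617*(-380683) = -(-380683)*I*√617 = 380683*I*√617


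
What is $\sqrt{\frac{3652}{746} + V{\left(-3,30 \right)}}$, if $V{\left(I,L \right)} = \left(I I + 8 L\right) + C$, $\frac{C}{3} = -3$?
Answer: $\frac{\sqrt{34072058}}{373} \approx 15.649$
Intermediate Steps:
$C = -9$ ($C = 3 \left(-3\right) = -9$)
$V{\left(I,L \right)} = -9 + I^{2} + 8 L$ ($V{\left(I,L \right)} = \left(I I + 8 L\right) - 9 = \left(I^{2} + 8 L\right) - 9 = -9 + I^{2} + 8 L$)
$\sqrt{\frac{3652}{746} + V{\left(-3,30 \right)}} = \sqrt{\frac{3652}{746} + \left(-9 + \left(-3\right)^{2} + 8 \cdot 30\right)} = \sqrt{3652 \cdot \frac{1}{746} + \left(-9 + 9 + 240\right)} = \sqrt{\frac{1826}{373} + 240} = \sqrt{\frac{91346}{373}} = \frac{\sqrt{34072058}}{373}$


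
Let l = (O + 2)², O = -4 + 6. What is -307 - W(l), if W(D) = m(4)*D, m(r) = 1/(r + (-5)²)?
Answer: -8919/29 ≈ -307.55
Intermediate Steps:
O = 2
l = 16 (l = (2 + 2)² = 4² = 16)
m(r) = 1/(25 + r) (m(r) = 1/(r + 25) = 1/(25 + r))
W(D) = D/29 (W(D) = D/(25 + 4) = D/29)
-307 - W(l) = -307 - 16/29 = -8919/29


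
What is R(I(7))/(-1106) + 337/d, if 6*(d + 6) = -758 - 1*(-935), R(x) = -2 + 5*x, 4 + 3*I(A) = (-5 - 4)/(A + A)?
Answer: 31327871/2183244 ≈ 14.349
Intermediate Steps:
I(A) = -4/3 - 3/(2*A) (I(A) = -4/3 + ((-5 - 4)/(A + A))/3 = -4/3 + (-9*1/(2*A))/3 = -4/3 + (-9/(2*A))/3 = -4/3 - 3/(2*A))
d = 47/2 (d = -6 + (-758 - 1*(-935))/6 = -6 + (-758 + 935)/6 = -6 + (⅙)*177 = -6 + 59/2 = 47/2 ≈ 23.500)
R(I(7))/(-1106) + 337/d = (-2 + 5*((⅙)*(-9 - 8*7)/7))/(-1106) + 337/(47/2) = (-2 + 5*((⅙)*(⅐)*(-9 - 56)))*(-1/1106) + 337*(2/47) = (-2 + 5*((⅙)*(⅐)*(-65)))*(-1/1106) + 674/47 = (-2 + 5*(-65/42))*(-1/1106) + 674/47 = (-2 - 325/42)*(-1/1106) + 674/47 = -409/42*(-1/1106) + 674/47 = 409/46452 + 674/47 = 31327871/2183244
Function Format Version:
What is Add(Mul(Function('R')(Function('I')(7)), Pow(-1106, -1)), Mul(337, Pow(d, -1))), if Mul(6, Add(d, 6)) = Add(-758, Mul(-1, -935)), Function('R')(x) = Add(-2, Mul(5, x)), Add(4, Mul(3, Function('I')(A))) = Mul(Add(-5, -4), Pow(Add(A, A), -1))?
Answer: Rational(31327871, 2183244) ≈ 14.349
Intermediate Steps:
Function('I')(A) = Add(Rational(-4, 3), Mul(Rational(-3, 2), Pow(A, -1))) (Function('I')(A) = Add(Rational(-4, 3), Mul(Rational(1, 3), Mul(Add(-5, -4), Pow(Add(A, A), -1)))) = Add(Rational(-4, 3), Mul(Rational(1, 3), Mul(-9, Pow(Mul(2, A), -1)))) = Add(Rational(-4, 3), Mul(Rational(1, 3), Mul(-9, Mul(Rational(1, 2), Pow(A, -1))))) = Add(Rational(-4, 3), Mul(Rational(1, 3), Mul(Rational(-9, 2), Pow(A, -1)))) = Add(Rational(-4, 3), Mul(Rational(-3, 2), Pow(A, -1))))
d = Rational(47, 2) (d = Add(-6, Mul(Rational(1, 6), Add(-758, Mul(-1, -935)))) = Add(-6, Mul(Rational(1, 6), Add(-758, 935))) = Add(-6, Mul(Rational(1, 6), 177)) = Add(-6, Rational(59, 2)) = Rational(47, 2) ≈ 23.500)
Add(Mul(Function('R')(Function('I')(7)), Pow(-1106, -1)), Mul(337, Pow(d, -1))) = Add(Mul(Add(-2, Mul(5, Mul(Rational(1, 6), Pow(7, -1), Add(-9, Mul(-8, 7))))), Pow(-1106, -1)), Mul(337, Pow(Rational(47, 2), -1))) = Add(Mul(Add(-2, Mul(5, Mul(Rational(1, 6), Rational(1, 7), Add(-9, -56)))), Rational(-1, 1106)), Mul(337, Rational(2, 47))) = Add(Mul(Add(-2, Mul(5, Mul(Rational(1, 6), Rational(1, 7), -65))), Rational(-1, 1106)), Rational(674, 47)) = Add(Mul(Add(-2, Mul(5, Rational(-65, 42))), Rational(-1, 1106)), Rational(674, 47)) = Add(Mul(Add(-2, Rational(-325, 42)), Rational(-1, 1106)), Rational(674, 47)) = Add(Mul(Rational(-409, 42), Rational(-1, 1106)), Rational(674, 47)) = Add(Rational(409, 46452), Rational(674, 47)) = Rational(31327871, 2183244)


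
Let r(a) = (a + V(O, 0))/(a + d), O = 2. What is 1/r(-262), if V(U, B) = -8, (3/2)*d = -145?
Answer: 538/405 ≈ 1.3284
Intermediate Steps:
d = -290/3 (d = (⅔)*(-145) = -290/3 ≈ -96.667)
r(a) = (-8 + a)/(-290/3 + a) (r(a) = (a - 8)/(a - 290/3) = (-8 + a)/(-290/3 + a))
1/r(-262) = 1/(3*(-8 - 262)/(-290 + 3*(-262))) = 1/(3*(-270)/(-290 - 786)) = 1/(3*(-270)/(-1076)) = 1/(3*(-1/1076)*(-270)) = 1/(405/538) = 538/405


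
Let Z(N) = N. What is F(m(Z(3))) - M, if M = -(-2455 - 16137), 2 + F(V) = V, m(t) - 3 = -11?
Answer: -18602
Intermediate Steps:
m(t) = -8 (m(t) = 3 - 11 = -8)
F(V) = -2 + V
M = 18592 (M = -1*(-18592) = 18592)
F(m(Z(3))) - M = (-2 - 8) - 1*18592 = -10 - 18592 = -18602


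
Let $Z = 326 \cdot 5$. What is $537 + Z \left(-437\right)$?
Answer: $-711773$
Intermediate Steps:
$Z = 1630$
$537 + Z \left(-437\right) = 537 + 1630 \left(-437\right) = 537 - 712310 = -711773$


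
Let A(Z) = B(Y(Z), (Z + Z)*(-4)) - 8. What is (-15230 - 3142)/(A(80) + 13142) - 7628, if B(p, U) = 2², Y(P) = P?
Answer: -50117518/6569 ≈ -7629.4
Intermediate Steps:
B(p, U) = 4
A(Z) = -4 (A(Z) = 4 - 8 = -4)
(-15230 - 3142)/(A(80) + 13142) - 7628 = (-15230 - 3142)/(-4 + 13142) - 7628 = -18372/13138 - 7628 = -18372*1/13138 - 7628 = -9186/6569 - 7628 = -50117518/6569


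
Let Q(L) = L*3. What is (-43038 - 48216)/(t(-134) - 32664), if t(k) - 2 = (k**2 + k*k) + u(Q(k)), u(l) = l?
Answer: -45627/1424 ≈ -32.041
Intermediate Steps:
Q(L) = 3*L
t(k) = 2 + 2*k**2 + 3*k (t(k) = 2 + ((k**2 + k*k) + 3*k) = 2 + ((k**2 + k**2) + 3*k) = 2 + (2*k**2 + 3*k) = 2 + 2*k**2 + 3*k)
(-43038 - 48216)/(t(-134) - 32664) = (-43038 - 48216)/((2 + 2*(-134)**2 + 3*(-134)) - 32664) = -91254/((2 + 2*17956 - 402) - 32664) = -91254/((2 + 35912 - 402) - 32664) = -91254/(35512 - 32664) = -91254/2848 = -91254*1/2848 = -45627/1424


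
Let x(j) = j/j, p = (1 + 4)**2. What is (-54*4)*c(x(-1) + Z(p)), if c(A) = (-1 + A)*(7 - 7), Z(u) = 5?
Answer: 0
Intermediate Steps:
p = 25 (p = 5**2 = 25)
x(j) = 1
c(A) = 0 (c(A) = (-1 + A)*0 = 0)
(-54*4)*c(x(-1) + Z(p)) = -54*4*0 = -216*0 = 0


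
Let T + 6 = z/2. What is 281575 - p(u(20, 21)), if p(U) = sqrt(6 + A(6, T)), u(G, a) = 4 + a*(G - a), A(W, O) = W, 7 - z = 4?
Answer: 281575 - 2*sqrt(3) ≈ 2.8157e+5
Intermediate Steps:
z = 3 (z = 7 - 1*4 = 7 - 4 = 3)
T = -9/2 (T = -6 + 3/2 = -9/2 ≈ -4.5000)
p(U) = 2*sqrt(3) (p(U) = sqrt(6 + 6) = sqrt(12) = 2*sqrt(3))
281575 - p(u(20, 21)) = 281575 - 2*sqrt(3)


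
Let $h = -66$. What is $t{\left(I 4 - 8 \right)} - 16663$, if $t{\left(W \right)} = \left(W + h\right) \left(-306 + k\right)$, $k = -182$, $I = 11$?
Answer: $-2023$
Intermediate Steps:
$t{\left(W \right)} = 32208 - 488 W$ ($t{\left(W \right)} = \left(W - 66\right) \left(-306 - 182\right) = \left(-66 + W\right) \left(-488\right) = 32208 - 488 W$)
$t{\left(I 4 - 8 \right)} - 16663 = \left(32208 - 488 \left(11 \cdot 4 - 8\right)\right) - 16663 = \left(32208 - 488 \left(44 - 8\right)\right) - 16663 = \left(32208 - 17568\right) - 16663 = 14640 - 16663 = -2023$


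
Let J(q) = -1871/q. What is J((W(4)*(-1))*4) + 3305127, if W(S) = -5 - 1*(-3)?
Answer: 26439145/8 ≈ 3.3049e+6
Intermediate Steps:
W(S) = -2 (W(S) = -5 + 3 = -2)
J((W(4)*(-1))*4) + 3305127 = -1871/(-2*(-1)*4) + 3305127 = -1871/(2*4) + 3305127 = -1871/8 + 3305127 = 26439145/8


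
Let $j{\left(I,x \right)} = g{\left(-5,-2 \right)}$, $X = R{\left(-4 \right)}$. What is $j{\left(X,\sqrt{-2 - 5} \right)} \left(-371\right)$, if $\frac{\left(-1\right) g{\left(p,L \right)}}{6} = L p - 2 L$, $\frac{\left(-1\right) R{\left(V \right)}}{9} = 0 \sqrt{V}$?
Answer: $31164$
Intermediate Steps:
$R{\left(V \right)} = 0$ ($R{\left(V \right)} = - 9 \cdot 0 \sqrt{V} = \left(-9\right) 0 = 0$)
$X = 0$
$g{\left(p,L \right)} = 12 L - 6 L p$ ($g{\left(p,L \right)} = - 6 \left(L p - 2 L\right) = - 6 \left(- 2 L + L p\right) = 12 L - 6 L p$)
$j{\left(I,x \right)} = -84$ ($j{\left(I,x \right)} = 6 \left(-2\right) \left(2 - -5\right) = 6 \left(-2\right) \left(2 + 5\right) = 6 \left(-2\right) 7 = -84$)
$j{\left(X,\sqrt{-2 - 5} \right)} \left(-371\right) = \left(-84\right) \left(-371\right) = 31164$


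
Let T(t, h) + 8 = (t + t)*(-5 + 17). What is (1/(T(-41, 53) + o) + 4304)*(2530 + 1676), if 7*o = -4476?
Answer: 103365968319/5710 ≈ 1.8103e+7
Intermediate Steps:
o = -4476/7 (o = (⅐)*(-4476) = -4476/7 ≈ -639.43)
T(t, h) = -8 + 24*t (T(t, h) = -8 + (t + t)*(-5 + 17) = -8 + (2*t)*12 = -8 + 24*t)
(1/(T(-41, 53) + o) + 4304)*(2530 + 1676) = (1/((-8 + 24*(-41)) - 4476/7) + 4304)*(2530 + 1676) = (1/((-8 - 984) - 4476/7) + 4304)*4206 = (1/(-992 - 4476/7) + 4304)*4206 = (1/(-11420/7) + 4304)*4206 = (-7/11420 + 4304)*4206 = (49151673/11420)*4206 = 103365968319/5710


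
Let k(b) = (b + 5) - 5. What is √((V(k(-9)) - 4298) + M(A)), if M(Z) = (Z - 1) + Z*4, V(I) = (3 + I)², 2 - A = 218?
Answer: I*√5343 ≈ 73.096*I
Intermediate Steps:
A = -216 (A = 2 - 1*218 = 2 - 218 = -216)
k(b) = b (k(b) = (5 + b) - 5 = b)
M(Z) = -1 + 5*Z (M(Z) = (-1 + Z) + 4*Z = -1 + 5*Z)
√((V(k(-9)) - 4298) + M(A)) = √(((3 - 9)² - 4298) + (-1 + 5*(-216))) = √(((-6)² - 4298) + (-1 - 1080)) = √((36 - 4298) - 1081) = √(-4262 - 1081) = √(-5343) = I*√5343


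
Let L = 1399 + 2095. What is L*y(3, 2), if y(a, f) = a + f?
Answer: 17470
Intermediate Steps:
L = 3494
L*y(3, 2) = 3494*(3 + 2) = 3494*5 = 17470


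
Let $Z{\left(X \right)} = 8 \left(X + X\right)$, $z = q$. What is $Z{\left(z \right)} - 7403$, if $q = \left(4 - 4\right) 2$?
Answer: $-7403$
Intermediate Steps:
$q = 0$ ($q = 0 \cdot 2 = 0$)
$z = 0$
$Z{\left(X \right)} = 16 X$ ($Z{\left(X \right)} = 8 \cdot 2 X = 16 X$)
$Z{\left(z \right)} - 7403 = 16 \cdot 0 - 7403 = 0 - 7403 = -7403$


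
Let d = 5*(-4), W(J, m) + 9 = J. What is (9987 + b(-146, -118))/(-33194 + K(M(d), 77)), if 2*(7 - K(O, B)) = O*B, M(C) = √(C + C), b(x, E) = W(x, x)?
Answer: -4237592/14304367 + 9832*I*√10/14304367 ≈ -0.29624 + 0.0021736*I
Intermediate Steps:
W(J, m) = -9 + J
b(x, E) = -9 + x
d = -20
M(C) = √2*√C (M(C) = √(2*C) = √2*√C)
K(O, B) = 7 - B*O/2 (K(O, B) = 7 - O*B/2 = 7 - B*O/2)
(9987 + b(-146, -118))/(-33194 + K(M(d), 77)) = (9987 + (-9 - 146))/(-33194 + (7 - ½*77*√2*√(-20))) = (9987 - 155)/(-33194 + (7 - ½*77*√2*(2*I*√5))) = 9832/(-33194 + (7 - ½*77*2*I*√10)) = 9832/(-33194 + (7 - 77*I*√10)) = 9832/(-33187 - 77*I*√10)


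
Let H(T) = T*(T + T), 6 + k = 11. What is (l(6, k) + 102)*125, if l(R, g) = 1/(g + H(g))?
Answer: 140275/11 ≈ 12752.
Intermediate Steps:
k = 5 (k = -6 + 11 = 5)
H(T) = 2*T² (H(T) = T*(2*T) = 2*T²)
l(R, g) = 1/(g + 2*g²)
(l(6, k) + 102)*125 = (1/(5*(1 + 2*5)) + 102)*125 = (1/(5*(1 + 10)) + 102)*125 = ((⅕)/11 + 102)*125 = ((⅕)*(1/11) + 102)*125 = (1/55 + 102)*125 = (5611/55)*125 = 140275/11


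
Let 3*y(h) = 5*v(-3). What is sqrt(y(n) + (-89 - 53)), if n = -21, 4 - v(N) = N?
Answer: I*sqrt(1173)/3 ≈ 11.416*I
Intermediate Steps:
v(N) = 4 - N
y(h) = 35/3 (y(h) = (5*(4 - 1*(-3)))/3 = (5*(4 + 3))/3 = (5*7)/3 = (1/3)*35 = 35/3)
sqrt(y(n) + (-89 - 53)) = sqrt(35/3 + (-89 - 53)) = sqrt(35/3 - 142) = sqrt(-391/3) = I*sqrt(1173)/3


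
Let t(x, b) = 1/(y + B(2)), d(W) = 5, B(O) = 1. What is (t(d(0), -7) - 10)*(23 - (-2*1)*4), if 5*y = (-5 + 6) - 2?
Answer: -1085/4 ≈ -271.25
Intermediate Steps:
y = -1/5 (y = ((-5 + 6) - 2)/5 = (1 - 2)/5 = (1/5)*(-1) = -1/5 ≈ -0.20000)
t(x, b) = 5/4 (t(x, b) = 1/(-1/5 + 1) = 1/(4/5) = 5/4)
(t(d(0), -7) - 10)*(23 - (-2*1)*4) = (5/4 - 10)*(23 - (-2*1)*4) = -35*(23 - (-2)*4)/4 = -35*(23 - 1*(-8))/4 = -35*(23 + 8)/4 = -35/4*31 = -1085/4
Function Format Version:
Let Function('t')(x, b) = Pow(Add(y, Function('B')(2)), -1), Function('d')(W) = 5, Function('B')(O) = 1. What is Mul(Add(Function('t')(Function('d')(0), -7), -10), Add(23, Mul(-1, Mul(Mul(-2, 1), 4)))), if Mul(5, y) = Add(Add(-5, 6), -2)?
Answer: Rational(-1085, 4) ≈ -271.25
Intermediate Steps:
y = Rational(-1, 5) (y = Mul(Rational(1, 5), Add(Add(-5, 6), -2)) = Mul(Rational(1, 5), Add(1, -2)) = Mul(Rational(1, 5), -1) = Rational(-1, 5) ≈ -0.20000)
Function('t')(x, b) = Rational(5, 4) (Function('t')(x, b) = Pow(Add(Rational(-1, 5), 1), -1) = Pow(Rational(4, 5), -1) = Rational(5, 4))
Mul(Add(Function('t')(Function('d')(0), -7), -10), Add(23, Mul(-1, Mul(Mul(-2, 1), 4)))) = Mul(Add(Rational(5, 4), -10), Add(23, Mul(-1, Mul(Mul(-2, 1), 4)))) = Mul(Rational(-35, 4), Add(23, Mul(-1, Mul(-2, 4)))) = Mul(Rational(-35, 4), Add(23, Mul(-1, -8))) = Mul(Rational(-35, 4), Add(23, 8)) = Mul(Rational(-35, 4), 31) = Rational(-1085, 4)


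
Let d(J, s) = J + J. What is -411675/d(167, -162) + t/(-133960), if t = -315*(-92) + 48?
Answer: -3447354897/2796415 ≈ -1232.8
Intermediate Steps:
d(J, s) = 2*J
t = 29028 (t = 28980 + 48 = 29028)
-411675/d(167, -162) + t/(-133960) = -411675/(2*167) + 29028/(-133960) = -411675/334 + 29028*(-1/133960) = -411675*1/334 - 7257/33490 = -411675/334 - 7257/33490 = -3447354897/2796415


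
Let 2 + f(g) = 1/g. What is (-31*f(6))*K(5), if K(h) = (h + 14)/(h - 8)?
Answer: -6479/18 ≈ -359.94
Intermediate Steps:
f(g) = -2 + 1/g
K(h) = (14 + h)/(-8 + h)
(-31*f(6))*K(5) = (-31*(-2 + 1/6))*((14 + 5)/(-8 + 5)) = (-31*(-2 + ⅙))*(19/(-3)) = (-31*(-11/6))*(-⅓*19) = (341/6)*(-19/3) = -6479/18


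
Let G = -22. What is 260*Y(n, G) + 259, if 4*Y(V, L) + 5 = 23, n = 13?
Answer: 1429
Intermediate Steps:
Y(V, L) = 9/2 (Y(V, L) = -5/4 + (¼)*23 = -5/4 + 23/4 = 9/2)
260*Y(n, G) + 259 = 260*(9/2) + 259 = 1170 + 259 = 1429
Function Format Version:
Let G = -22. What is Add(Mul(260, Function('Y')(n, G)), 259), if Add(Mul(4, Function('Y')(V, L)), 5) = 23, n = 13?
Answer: 1429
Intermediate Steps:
Function('Y')(V, L) = Rational(9, 2) (Function('Y')(V, L) = Add(Rational(-5, 4), Mul(Rational(1, 4), 23)) = Add(Rational(-5, 4), Rational(23, 4)) = Rational(9, 2))
Add(Mul(260, Function('Y')(n, G)), 259) = Add(Mul(260, Rational(9, 2)), 259) = Add(1170, 259) = 1429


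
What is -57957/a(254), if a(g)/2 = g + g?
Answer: -57957/1016 ≈ -57.044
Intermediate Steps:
a(g) = 4*g (a(g) = 2*(g + g) = 2*(2*g) = 4*g)
-57957/a(254) = -57957/(4*254) = -57957/1016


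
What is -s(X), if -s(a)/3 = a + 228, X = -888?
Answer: -1980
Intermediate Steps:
s(a) = -684 - 3*a (s(a) = -3*(a + 228) = -3*(228 + a) = -684 - 3*a)
-s(X) = -(-684 - 3*(-888)) = -(-684 + 2664) = -1*1980 = -1980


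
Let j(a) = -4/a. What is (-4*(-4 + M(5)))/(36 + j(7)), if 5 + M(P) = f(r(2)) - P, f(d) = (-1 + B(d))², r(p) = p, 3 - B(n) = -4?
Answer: -77/31 ≈ -2.4839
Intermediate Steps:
B(n) = 7 (B(n) = 3 - 1*(-4) = 3 + 4 = 7)
f(d) = 36 (f(d) = (-1 + 7)² = 6² = 36)
M(P) = 31 - P (M(P) = -5 + (36 - P) = 31 - P)
(-4*(-4 + M(5)))/(36 + j(7)) = (-4*(-4 + (31 - 1*5)))/(36 - 4/7) = (-4*(-4 + (31 - 5)))/(36 - 4*⅐) = (-4*(-4 + 26))/(36 - 4/7) = (-4*22)/(248/7) = (7/248)*(-88) = -77/31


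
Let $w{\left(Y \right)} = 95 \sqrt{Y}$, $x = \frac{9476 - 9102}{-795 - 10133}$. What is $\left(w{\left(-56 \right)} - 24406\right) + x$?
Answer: $- \frac{133354571}{5464} + 190 i \sqrt{14} \approx -24406.0 + 710.92 i$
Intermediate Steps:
$x = - \frac{187}{5464}$ ($x = \frac{374}{-10928} = 374 \left(- \frac{1}{10928}\right) = - \frac{187}{5464} \approx -0.034224$)
$\left(w{\left(-56 \right)} - 24406\right) + x = \left(95 \sqrt{-56} - 24406\right) - \frac{187}{5464} = \left(95 \cdot 2 i \sqrt{14} - 24406\right) - \frac{187}{5464} = \left(190 i \sqrt{14} - 24406\right) - \frac{187}{5464} = \left(-24406 + 190 i \sqrt{14}\right) - \frac{187}{5464} = - \frac{133354571}{5464} + 190 i \sqrt{14}$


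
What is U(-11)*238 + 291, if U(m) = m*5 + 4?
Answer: -11847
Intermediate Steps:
U(m) = 4 + 5*m (U(m) = 5*m + 4 = 4 + 5*m)
U(-11)*238 + 291 = (4 + 5*(-11))*238 + 291 = (4 - 55)*238 + 291 = -51*238 + 291 = -12138 + 291 = -11847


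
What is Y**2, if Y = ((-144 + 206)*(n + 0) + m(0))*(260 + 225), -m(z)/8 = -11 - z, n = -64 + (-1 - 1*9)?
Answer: 4763306250000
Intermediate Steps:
n = -74 (n = -64 + (-1 - 9) = -64 - 10 = -74)
m(z) = 88 + 8*z (m(z) = -8*(-11 - z) = 88 + 8*z)
Y = -2182500 (Y = ((-144 + 206)*(-74 + 0) + (88 + 8*0))*(260 + 225) = (62*(-74) + (88 + 0))*485 = (-4588 + 88)*485 = -4500*485 = -2182500)
Y**2 = (-2182500)**2 = 4763306250000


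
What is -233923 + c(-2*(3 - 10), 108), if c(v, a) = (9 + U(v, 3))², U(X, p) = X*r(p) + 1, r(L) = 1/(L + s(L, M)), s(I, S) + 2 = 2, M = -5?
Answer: -2103371/9 ≈ -2.3371e+5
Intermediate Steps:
s(I, S) = 0 (s(I, S) = -2 + 2 = 0)
r(L) = 1/L (r(L) = 1/(L + 0) = 1/L)
U(X, p) = 1 + X/p (U(X, p) = X/p + 1 = 1 + X/p)
c(v, a) = (10 + v/3)² (c(v, a) = (9 + (v + 3)/3)² = (9 + (3 + v)/3)² = (9 + (1 + v/3))² = (10 + v/3)²)
-233923 + c(-2*(3 - 10), 108) = -233923 + (30 - 2*(3 - 10))²/9 = -233923 + (30 - 2*(-7))²/9 = -233923 + (30 + 14)²/9 = -233923 + (⅑)*44² = -233923 + (⅑)*1936 = -233923 + 1936/9 = -2103371/9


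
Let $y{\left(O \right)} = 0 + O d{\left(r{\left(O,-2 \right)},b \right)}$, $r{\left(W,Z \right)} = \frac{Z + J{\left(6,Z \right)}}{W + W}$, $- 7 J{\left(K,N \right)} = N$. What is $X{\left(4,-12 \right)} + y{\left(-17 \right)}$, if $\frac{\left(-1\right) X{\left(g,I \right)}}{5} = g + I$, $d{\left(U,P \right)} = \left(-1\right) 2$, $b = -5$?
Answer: $74$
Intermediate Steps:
$J{\left(K,N \right)} = - \frac{N}{7}$
$r{\left(W,Z \right)} = \frac{3 Z}{7 W}$ ($r{\left(W,Z \right)} = \frac{Z - \frac{Z}{7}}{W + W} = \frac{\frac{6}{7} Z}{2 W} = \frac{6 Z}{7} \frac{1}{2 W} = \frac{3 Z}{7 W}$)
$d{\left(U,P \right)} = -2$
$y{\left(O \right)} = - 2 O$ ($y{\left(O \right)} = 0 + O \left(-2\right) = 0 - 2 O = - 2 O$)
$X{\left(g,I \right)} = - 5 I - 5 g$ ($X{\left(g,I \right)} = - 5 \left(g + I\right) = - 5 \left(I + g\right) = - 5 I - 5 g$)
$X{\left(4,-12 \right)} + y{\left(-17 \right)} = \left(\left(-5\right) \left(-12\right) - 20\right) - -34 = \left(60 - 20\right) + 34 = 40 + 34 = 74$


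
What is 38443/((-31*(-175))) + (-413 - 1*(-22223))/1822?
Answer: 94181198/4942175 ≈ 19.057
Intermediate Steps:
38443/((-31*(-175))) + (-413 - 1*(-22223))/1822 = 38443/5425 + (-413 + 22223)*(1/1822) = 38443*(1/5425) + 21810*(1/1822) = 38443/5425 + 10905/911 = 94181198/4942175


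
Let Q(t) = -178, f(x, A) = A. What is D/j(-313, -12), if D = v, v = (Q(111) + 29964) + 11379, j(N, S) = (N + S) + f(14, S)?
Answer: -41165/337 ≈ -122.15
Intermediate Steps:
j(N, S) = N + 2*S (j(N, S) = (N + S) + S = N + 2*S)
v = 41165 (v = (-178 + 29964) + 11379 = 29786 + 11379 = 41165)
D = 41165
D/j(-313, -12) = 41165/(-313 + 2*(-12)) = 41165/(-313 - 24) = 41165/(-337) = 41165*(-1/337) = -41165/337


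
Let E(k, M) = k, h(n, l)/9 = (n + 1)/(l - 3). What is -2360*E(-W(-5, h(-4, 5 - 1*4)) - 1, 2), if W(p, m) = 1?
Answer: 4720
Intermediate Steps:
h(n, l) = 9*(1 + n)/(-3 + l) (h(n, l) = 9*((n + 1)/(l - 3)) = 9*((1 + n)/(-3 + l)) = 9*(1 + n)/(-3 + l))
-2360*E(-W(-5, h(-4, 5 - 1*4)) - 1, 2) = -2360*(-1*1 - 1) = -2360*(-1 - 1) = -2360*(-2) = 4720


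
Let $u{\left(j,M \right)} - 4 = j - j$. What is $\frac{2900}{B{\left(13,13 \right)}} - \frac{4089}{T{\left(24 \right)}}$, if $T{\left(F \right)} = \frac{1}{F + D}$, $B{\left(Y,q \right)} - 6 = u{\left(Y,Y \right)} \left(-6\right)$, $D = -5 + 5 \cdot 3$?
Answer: $- \frac{1252684}{9} \approx -1.3919 \cdot 10^{5}$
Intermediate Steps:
$u{\left(j,M \right)} = 4$ ($u{\left(j,M \right)} = 4 + \left(j - j\right) = 4 + 0 = 4$)
$D = 10$ ($D = -5 + 15 = 10$)
$B{\left(Y,q \right)} = -18$ ($B{\left(Y,q \right)} = 6 + 4 \left(-6\right) = 6 - 24 = -18$)
$T{\left(F \right)} = \frac{1}{10 + F}$ ($T{\left(F \right)} = \frac{1}{F + 10} = \frac{1}{10 + F}$)
$\frac{2900}{B{\left(13,13 \right)}} - \frac{4089}{T{\left(24 \right)}} = \frac{2900}{-18} - \frac{4089}{\frac{1}{10 + 24}} = 2900 \left(- \frac{1}{18}\right) - \frac{4089}{\frac{1}{34}} = - \frac{1450}{9} - 4089 \frac{1}{\frac{1}{34}} = - \frac{1450}{9} - 139026 = - \frac{1252684}{9}$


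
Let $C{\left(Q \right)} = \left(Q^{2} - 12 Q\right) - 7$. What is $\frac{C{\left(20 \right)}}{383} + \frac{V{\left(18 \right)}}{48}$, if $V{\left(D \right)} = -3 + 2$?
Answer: $\frac{6961}{18384} \approx 0.37864$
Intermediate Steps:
$V{\left(D \right)} = -1$
$C{\left(Q \right)} = -7 + Q^{2} - 12 Q$
$\frac{C{\left(20 \right)}}{383} + \frac{V{\left(18 \right)}}{48} = \frac{-7 + 20^{2} - 240}{383} - \frac{1}{48} = \left(-7 + 400 - 240\right) \frac{1}{383} - \frac{1}{48} = 153 \cdot \frac{1}{383} - \frac{1}{48} = \frac{153}{383} - \frac{1}{48} = \frac{6961}{18384}$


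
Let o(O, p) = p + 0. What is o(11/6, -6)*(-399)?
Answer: 2394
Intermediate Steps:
o(O, p) = p
o(11/6, -6)*(-399) = -6*(-399) = 2394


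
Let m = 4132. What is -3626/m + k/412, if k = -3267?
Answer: -3748289/425596 ≈ -8.8072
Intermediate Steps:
-3626/m + k/412 = -3626/4132 - 3267/412 = -3626*1/4132 - 3267*1/412 = -1813/2066 - 3267/412 = -3748289/425596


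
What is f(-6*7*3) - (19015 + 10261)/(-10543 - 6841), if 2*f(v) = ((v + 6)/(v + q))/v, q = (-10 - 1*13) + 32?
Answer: 17939323/10678122 ≈ 1.6800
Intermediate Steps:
q = 9 (q = (-10 - 13) + 32 = -23 + 32 = 9)
f(v) = (6 + v)/(2*v*(9 + v)) (f(v) = (((v + 6)/(v + 9))/v)/2 = (((6 + v)/(9 + v))/v)/2 = ((6 + v)/(v*(9 + v)))/2 = (6 + v)/(2*v*(9 + v)))
f(-6*7*3) - (19015 + 10261)/(-10543 - 6841) = (6 - 6*7*3)/(2*((-6*7*3))*(9 - 6*7*3)) - (19015 + 10261)/(-10543 - 6841) = (6 - 42*3)/(2*((-42*3))*(9 - 42*3)) - 29276/(-17384) = (½)*(6 - 126)/(-126*(9 - 126)) - 29276*(-1)/17384 = (½)*(-1/126)*(-120)/(-117) - 1*(-7319/4346) = (½)*(-1/126)*(-1/117)*(-120) + 7319/4346 = -10/2457 + 7319/4346 = 17939323/10678122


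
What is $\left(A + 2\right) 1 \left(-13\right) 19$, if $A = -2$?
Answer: $0$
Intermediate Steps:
$\left(A + 2\right) 1 \left(-13\right) 19 = \left(-2 + 2\right) 1 \left(-13\right) 19 = 0 \cdot 1 \left(-13\right) 19 = 0 \left(-13\right) 19 = 0 \cdot 19 = 0$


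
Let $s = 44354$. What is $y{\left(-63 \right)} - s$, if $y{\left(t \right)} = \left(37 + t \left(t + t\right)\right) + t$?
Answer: $-36442$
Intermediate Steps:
$y{\left(t \right)} = 37 + t + 2 t^{2}$ ($y{\left(t \right)} = \left(37 + t 2 t\right) + t = \left(37 + 2 t^{2}\right) + t = 37 + t + 2 t^{2}$)
$y{\left(-63 \right)} - s = \left(37 - 63 + 2 \left(-63\right)^{2}\right) - 44354 = \left(37 - 63 + 2 \cdot 3969\right) - 44354 = \left(37 - 63 + 7938\right) - 44354 = 7912 - 44354 = -36442$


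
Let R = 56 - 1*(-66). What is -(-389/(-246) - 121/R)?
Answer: -4423/7503 ≈ -0.58950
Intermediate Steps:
R = 122 (R = 56 + 66 = 122)
-(-389/(-246) - 121/R) = -(-389/(-246) - 121/122) = -(-389*(-1/246) - 121*1/122) = -(389/246 - 121/122) = -1*4423/7503 = -4423/7503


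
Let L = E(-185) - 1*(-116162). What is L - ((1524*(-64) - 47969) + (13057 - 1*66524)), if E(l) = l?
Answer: 314949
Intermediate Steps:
L = 115977 (L = -185 - 1*(-116162) = -185 + 116162 = 115977)
L - ((1524*(-64) - 47969) + (13057 - 1*66524)) = 115977 - ((1524*(-64) - 47969) + (13057 - 1*66524)) = 115977 - ((-97536 - 47969) + (13057 - 66524)) = 115977 - (-145505 - 53467) = 115977 - 1*(-198972) = 115977 + 198972 = 314949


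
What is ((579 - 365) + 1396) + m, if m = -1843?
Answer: -233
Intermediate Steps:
((579 - 365) + 1396) + m = ((579 - 365) + 1396) - 1843 = (214 + 1396) - 1843 = 1610 - 1843 = -233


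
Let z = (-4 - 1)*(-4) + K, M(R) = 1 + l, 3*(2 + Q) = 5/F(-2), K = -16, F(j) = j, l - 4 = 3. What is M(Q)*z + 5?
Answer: 37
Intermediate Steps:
l = 7 (l = 4 + 3 = 7)
Q = -17/6 (Q = -2 + (5/(-2))/3 = -2 + (5*(-1/2))/3 = -2 + (1/3)*(-5/2) = -2 - 5/6 = -17/6 ≈ -2.8333)
M(R) = 8 (M(R) = 1 + 7 = 8)
z = 4 (z = (-4 - 1)*(-4) - 16 = -5*(-4) - 16 = 20 - 16 = 4)
M(Q)*z + 5 = 8*4 + 5 = 32 + 5 = 37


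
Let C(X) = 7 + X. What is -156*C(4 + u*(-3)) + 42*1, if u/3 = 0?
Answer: -1674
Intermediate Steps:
u = 0 (u = 3*0 = 0)
-156*C(4 + u*(-3)) + 42*1 = -156*(7 + (4 + 0*(-3))) + 42*1 = -156*(7 + (4 + 0)) + 42 = -156*(7 + 4) + 42 = -156*11 + 42 = -1716 + 42 = -1674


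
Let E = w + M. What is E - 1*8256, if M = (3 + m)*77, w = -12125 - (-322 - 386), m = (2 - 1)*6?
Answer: -18980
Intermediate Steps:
m = 6 (m = 1*6 = 6)
w = -11417 (w = -12125 - 1*(-708) = -12125 + 708 = -11417)
M = 693 (M = (3 + 6)*77 = 9*77 = 693)
E = -10724 (E = -11417 + 693 = -10724)
E - 1*8256 = -10724 - 1*8256 = -10724 - 8256 = -18980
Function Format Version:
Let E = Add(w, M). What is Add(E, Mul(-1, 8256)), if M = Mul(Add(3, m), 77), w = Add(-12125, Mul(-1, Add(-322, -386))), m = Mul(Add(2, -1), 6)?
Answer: -18980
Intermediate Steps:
m = 6 (m = Mul(1, 6) = 6)
w = -11417 (w = Add(-12125, Mul(-1, -708)) = Add(-12125, 708) = -11417)
M = 693 (M = Mul(Add(3, 6), 77) = Mul(9, 77) = 693)
E = -10724 (E = Add(-11417, 693) = -10724)
Add(E, Mul(-1, 8256)) = Add(-10724, Mul(-1, 8256)) = Add(-10724, -8256) = -18980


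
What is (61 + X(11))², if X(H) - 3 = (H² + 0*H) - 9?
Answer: 30976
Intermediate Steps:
X(H) = -6 + H² (X(H) = 3 + ((H² + 0*H) - 9) = 3 + ((H² + 0) - 9) = 3 + (H² - 9) = 3 + (-9 + H²) = -6 + H²)
(61 + X(11))² = (61 + (-6 + 11²))² = (61 + (-6 + 121))² = (61 + 115)² = 176² = 30976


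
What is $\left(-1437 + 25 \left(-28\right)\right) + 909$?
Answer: $-1228$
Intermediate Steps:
$\left(-1437 + 25 \left(-28\right)\right) + 909 = \left(-1437 - 700\right) + 909 = -2137 + 909 = -1228$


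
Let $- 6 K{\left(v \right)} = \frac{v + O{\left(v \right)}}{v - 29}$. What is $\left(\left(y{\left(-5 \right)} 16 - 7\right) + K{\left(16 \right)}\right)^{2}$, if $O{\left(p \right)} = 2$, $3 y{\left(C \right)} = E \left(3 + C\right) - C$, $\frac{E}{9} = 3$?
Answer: $\frac{109327936}{1521} \approx 71879.0$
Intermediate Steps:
$E = 27$ ($E = 9 \cdot 3 = 27$)
$y{\left(C \right)} = 27 + \frac{26 C}{3}$ ($y{\left(C \right)} = \frac{27 \left(3 + C\right) - C}{3} = \frac{\left(81 + 27 C\right) - C}{3} = \frac{81 + 26 C}{3} = 27 + \frac{26 C}{3}$)
$K{\left(v \right)} = - \frac{2 + v}{6 \left(-29 + v\right)}$ ($K{\left(v \right)} = - \frac{\left(v + 2\right) \frac{1}{v - 29}}{6} = - \frac{\left(2 + v\right) \frac{1}{-29 + v}}{6} = - \frac{\frac{1}{-29 + v} \left(2 + v\right)}{6} = - \frac{2 + v}{6 \left(-29 + v\right)}$)
$\left(\left(y{\left(-5 \right)} 16 - 7\right) + K{\left(16 \right)}\right)^{2} = \left(\left(\left(27 + \frac{26}{3} \left(-5\right)\right) 16 - 7\right) + \frac{-2 - 16}{6 \left(-29 + 16\right)}\right)^{2} = \left(\left(\left(27 - \frac{130}{3}\right) 16 - 7\right) + \frac{-2 - 16}{6 \left(-13\right)}\right)^{2} = \left(\left(\left(- \frac{49}{3}\right) 16 - 7\right) + \frac{1}{6} \left(- \frac{1}{13}\right) \left(-18\right)\right)^{2} = \left(\left(- \frac{784}{3} - 7\right) + \frac{3}{13}\right)^{2} = \left(- \frac{805}{3} + \frac{3}{13}\right)^{2} = \left(- \frac{10456}{39}\right)^{2} = \frac{109327936}{1521}$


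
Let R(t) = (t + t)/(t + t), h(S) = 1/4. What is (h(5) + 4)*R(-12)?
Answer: 17/4 ≈ 4.2500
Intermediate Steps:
h(S) = ¼
R(t) = 1 (R(t) = (2*t)/((2*t)) = (2*t)*(1/(2*t)) = 1)
(h(5) + 4)*R(-12) = (¼ + 4)*1 = (17/4)*1 = 17/4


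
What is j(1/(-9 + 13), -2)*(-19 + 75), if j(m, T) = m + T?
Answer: -98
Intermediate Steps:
j(m, T) = T + m
j(1/(-9 + 13), -2)*(-19 + 75) = (-2 + 1/(-9 + 13))*(-19 + 75) = (-2 + 1/4)*56 = -7/4*56 = -98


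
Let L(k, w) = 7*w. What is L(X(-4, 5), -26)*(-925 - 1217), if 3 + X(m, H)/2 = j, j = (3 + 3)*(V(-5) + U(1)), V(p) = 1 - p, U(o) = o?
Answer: 389844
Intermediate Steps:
j = 42 (j = (3 + 3)*((1 - 1*(-5)) + 1) = 6*((1 + 5) + 1) = 6*(6 + 1) = 6*7 = 42)
X(m, H) = 78 (X(m, H) = -6 + 2*42 = -6 + 84 = 78)
L(X(-4, 5), -26)*(-925 - 1217) = (7*(-26))*(-925 - 1217) = -182*(-2142) = 389844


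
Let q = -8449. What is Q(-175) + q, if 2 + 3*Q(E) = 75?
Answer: -25274/3 ≈ -8424.7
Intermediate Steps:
Q(E) = 73/3 (Q(E) = -2/3 + (1/3)*75 = -2/3 + 25 = 73/3)
Q(-175) + q = 73/3 - 8449 = -25274/3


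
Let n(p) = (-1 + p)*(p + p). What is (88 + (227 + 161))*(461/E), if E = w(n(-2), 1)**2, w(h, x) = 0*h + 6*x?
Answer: 54859/9 ≈ 6095.4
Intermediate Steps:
n(p) = 2*p*(-1 + p) (n(p) = (-1 + p)*(2*p) = 2*p*(-1 + p))
w(h, x) = 6*x (w(h, x) = 0 + 6*x = 6*x)
E = 36 (E = (6*1)**2 = 6**2 = 36)
(88 + (227 + 161))*(461/E) = (88 + (227 + 161))*(461/36) = (88 + 388)*(461*(1/36)) = 476*(461/36) = 54859/9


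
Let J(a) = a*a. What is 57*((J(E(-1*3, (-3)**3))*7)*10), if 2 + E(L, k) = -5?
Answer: 195510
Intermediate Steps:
E(L, k) = -7 (E(L, k) = -2 - 5 = -7)
J(a) = a**2
57*((J(E(-1*3, (-3)**3))*7)*10) = 57*(((-7)**2*7)*10) = 57*((49*7)*10) = 57*(343*10) = 57*3430 = 195510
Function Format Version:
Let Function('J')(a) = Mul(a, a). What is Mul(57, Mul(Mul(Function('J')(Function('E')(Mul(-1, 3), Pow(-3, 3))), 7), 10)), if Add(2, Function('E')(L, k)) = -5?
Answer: 195510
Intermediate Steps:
Function('E')(L, k) = -7 (Function('E')(L, k) = Add(-2, -5) = -7)
Function('J')(a) = Pow(a, 2)
Mul(57, Mul(Mul(Function('J')(Function('E')(Mul(-1, 3), Pow(-3, 3))), 7), 10)) = Mul(57, Mul(Mul(Pow(-7, 2), 7), 10)) = Mul(57, Mul(Mul(49, 7), 10)) = Mul(57, Mul(343, 10)) = Mul(57, 3430) = 195510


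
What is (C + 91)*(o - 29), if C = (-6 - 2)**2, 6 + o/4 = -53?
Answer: -41075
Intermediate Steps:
o = -236 (o = -24 + 4*(-53) = -24 - 212 = -236)
C = 64 (C = (-8)**2 = 64)
(C + 91)*(o - 29) = (64 + 91)*(-236 - 29) = 155*(-265) = -41075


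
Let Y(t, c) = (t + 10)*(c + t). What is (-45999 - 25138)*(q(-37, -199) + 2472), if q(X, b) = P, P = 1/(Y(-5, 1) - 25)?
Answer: -7913208743/45 ≈ -1.7585e+8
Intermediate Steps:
Y(t, c) = (10 + t)*(c + t)
P = -1/45 (P = 1/(((-5)² + 10*1 + 10*(-5) + 1*(-5)) - 25) = 1/((25 + 10 - 50 - 5) - 25) = 1/(-20 - 25) = 1/(-45) = -1/45 ≈ -0.022222)
q(X, b) = -1/45
(-45999 - 25138)*(q(-37, -199) + 2472) = (-45999 - 25138)*(-1/45 + 2472) = -71137*111239/45 = -7913208743/45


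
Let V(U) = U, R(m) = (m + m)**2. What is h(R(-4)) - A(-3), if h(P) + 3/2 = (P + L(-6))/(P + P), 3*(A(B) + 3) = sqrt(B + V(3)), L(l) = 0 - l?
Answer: 131/64 ≈ 2.0469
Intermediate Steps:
R(m) = 4*m**2 (R(m) = (2*m)**2 = 4*m**2)
L(l) = -l
A(B) = -3 + sqrt(3 + B)/3 (A(B) = -3 + sqrt(B + 3)/3 = -3 + sqrt(3 + B)/3)
h(P) = -3/2 + (6 + P)/(2*P) (h(P) = -3/2 + (P - 1*(-6))/(P + P) = -3/2 + (P + 6)/((2*P)) = -3/2 + (6 + P)*(1/(2*P)) = -3/2 + (6 + P)/(2*P))
h(R(-4)) - A(-3) = (3 - 4*(-4)**2)/((4*(-4)**2)) - (-3 + sqrt(3 - 3)/3) = (3 - 4*16)/((4*16)) - (-3 + sqrt(0)/3) = (3 - 1*64)/64 - (-3 + (1/3)*0) = (3 - 64)/64 - (-3 + 0) = (1/64)*(-61) - 1*(-3) = -61/64 + 3 = 131/64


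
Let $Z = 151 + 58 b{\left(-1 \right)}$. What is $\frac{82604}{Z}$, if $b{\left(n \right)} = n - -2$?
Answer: $\frac{82604}{209} \approx 395.23$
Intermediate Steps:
$b{\left(n \right)} = 2 + n$ ($b{\left(n \right)} = n + 2 = 2 + n$)
$Z = 209$ ($Z = 151 + 58 \left(2 - 1\right) = 151 + 58 \cdot 1 = 151 + 58 = 209$)
$\frac{82604}{Z} = \frac{82604}{209}$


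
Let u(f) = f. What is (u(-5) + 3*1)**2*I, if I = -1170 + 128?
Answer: -4168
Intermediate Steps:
I = -1042
(u(-5) + 3*1)**2*I = (-5 + 3*1)**2*(-1042) = (-5 + 3)**2*(-1042) = (-2)**2*(-1042) = 4*(-1042) = -4168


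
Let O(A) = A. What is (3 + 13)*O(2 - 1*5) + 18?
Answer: -30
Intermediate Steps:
(3 + 13)*O(2 - 1*5) + 18 = (3 + 13)*(2 - 1*5) + 18 = 16*(2 - 5) + 18 = 16*(-3) + 18 = -48 + 18 = -30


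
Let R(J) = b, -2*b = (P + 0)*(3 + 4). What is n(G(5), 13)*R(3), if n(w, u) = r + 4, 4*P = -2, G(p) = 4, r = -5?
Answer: -7/4 ≈ -1.7500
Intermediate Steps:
P = -½ (P = (¼)*(-2) = -½ ≈ -0.50000)
n(w, u) = -1 (n(w, u) = -5 + 4 = -1)
b = 7/4 (b = -(-½ + 0)*(3 + 4)/2 = -(-1)*7/4 = -½*(-7/2) = 7/4 ≈ 1.7500)
R(J) = 7/4
n(G(5), 13)*R(3) = -1*7/4 = -7/4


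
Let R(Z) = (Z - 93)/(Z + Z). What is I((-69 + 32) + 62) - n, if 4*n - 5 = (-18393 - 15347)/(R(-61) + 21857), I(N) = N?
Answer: 64363385/2666708 ≈ 24.136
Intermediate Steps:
R(Z) = (-93 + Z)/(2*Z) (R(Z) = (-93 + Z)/((2*Z)) = (-93 + Z)*(1/(2*Z)) = (-93 + Z)/(2*Z))
n = 2304315/2666708 (n = 5/4 + ((-18393 - 15347)/((½)*(-93 - 61)/(-61) + 21857))/4 = 5/4 + (-33740/((½)*(-1/61)*(-154) + 21857))/4 = 5/4 + (-33740/(77/61 + 21857))/4 = 5/4 + (-33740/1333354/61)/4 = 5/4 + (-33740*61/1333354)/4 = 5/4 + (¼)*(-1029070/666677) = 5/4 - 514535/1333354 = 2304315/2666708 ≈ 0.86410)
I((-69 + 32) + 62) - n = ((-69 + 32) + 62) - 1*2304315/2666708 = (-37 + 62) - 2304315/2666708 = 25 - 2304315/2666708 = 64363385/2666708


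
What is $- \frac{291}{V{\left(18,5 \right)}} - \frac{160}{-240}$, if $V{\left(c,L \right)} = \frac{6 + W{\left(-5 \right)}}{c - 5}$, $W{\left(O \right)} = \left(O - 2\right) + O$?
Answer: $\frac{3787}{6} \approx 631.17$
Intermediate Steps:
$W{\left(O \right)} = -2 + 2 O$ ($W{\left(O \right)} = \left(-2 + O\right) + O = -2 + 2 O$)
$V{\left(c,L \right)} = - \frac{6}{-5 + c}$ ($V{\left(c,L \right)} = \frac{6 + \left(-2 + 2 \left(-5\right)\right)}{c - 5} = \frac{6 - 12}{-5 + c} = - \frac{6}{-5 + c}$)
$- \frac{291}{V{\left(18,5 \right)}} - \frac{160}{-240} = - \frac{291}{\left(-6\right) \frac{1}{-5 + 18}} - \frac{160}{-240} = - \frac{291}{\left(-6\right) \frac{1}{13}} - - \frac{2}{3} = - \frac{291}{\left(-6\right) \frac{1}{13}} + \frac{2}{3} = - \frac{291}{- \frac{6}{13}} + \frac{2}{3} = \left(-291\right) \left(- \frac{13}{6}\right) + \frac{2}{3} = \frac{1261}{2} + \frac{2}{3} = \frac{3787}{6}$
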